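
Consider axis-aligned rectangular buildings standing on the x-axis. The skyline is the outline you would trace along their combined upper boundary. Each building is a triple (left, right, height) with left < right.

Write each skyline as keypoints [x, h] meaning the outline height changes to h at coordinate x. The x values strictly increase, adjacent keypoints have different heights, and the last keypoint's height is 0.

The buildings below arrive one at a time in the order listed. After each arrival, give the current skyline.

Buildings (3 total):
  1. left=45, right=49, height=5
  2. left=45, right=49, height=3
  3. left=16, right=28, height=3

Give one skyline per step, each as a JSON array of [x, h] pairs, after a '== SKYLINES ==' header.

== SKYLINES ==
[[45,5],[49,0]]
[[45,5],[49,0]]
[[16,3],[28,0],[45,5],[49,0]]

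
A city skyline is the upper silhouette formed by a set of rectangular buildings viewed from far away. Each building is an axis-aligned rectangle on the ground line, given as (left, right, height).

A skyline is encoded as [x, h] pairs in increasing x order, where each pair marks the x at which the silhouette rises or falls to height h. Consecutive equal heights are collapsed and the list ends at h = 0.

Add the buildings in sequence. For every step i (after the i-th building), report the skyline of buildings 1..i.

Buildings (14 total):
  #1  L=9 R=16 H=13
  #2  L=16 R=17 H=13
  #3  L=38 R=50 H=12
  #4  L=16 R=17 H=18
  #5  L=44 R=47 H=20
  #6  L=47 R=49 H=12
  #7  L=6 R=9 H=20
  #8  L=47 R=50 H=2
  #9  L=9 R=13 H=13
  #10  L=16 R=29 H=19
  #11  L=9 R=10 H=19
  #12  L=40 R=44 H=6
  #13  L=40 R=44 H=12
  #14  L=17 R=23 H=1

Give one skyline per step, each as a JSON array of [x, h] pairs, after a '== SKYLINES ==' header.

== SKYLINES ==
[[9,13],[16,0]]
[[9,13],[17,0]]
[[9,13],[17,0],[38,12],[50,0]]
[[9,13],[16,18],[17,0],[38,12],[50,0]]
[[9,13],[16,18],[17,0],[38,12],[44,20],[47,12],[50,0]]
[[9,13],[16,18],[17,0],[38,12],[44,20],[47,12],[50,0]]
[[6,20],[9,13],[16,18],[17,0],[38,12],[44,20],[47,12],[50,0]]
[[6,20],[9,13],[16,18],[17,0],[38,12],[44,20],[47,12],[50,0]]
[[6,20],[9,13],[16,18],[17,0],[38,12],[44,20],[47,12],[50,0]]
[[6,20],[9,13],[16,19],[29,0],[38,12],[44,20],[47,12],[50,0]]
[[6,20],[9,19],[10,13],[16,19],[29,0],[38,12],[44,20],[47,12],[50,0]]
[[6,20],[9,19],[10,13],[16,19],[29,0],[38,12],[44,20],[47,12],[50,0]]
[[6,20],[9,19],[10,13],[16,19],[29,0],[38,12],[44,20],[47,12],[50,0]]
[[6,20],[9,19],[10,13],[16,19],[29,0],[38,12],[44,20],[47,12],[50,0]]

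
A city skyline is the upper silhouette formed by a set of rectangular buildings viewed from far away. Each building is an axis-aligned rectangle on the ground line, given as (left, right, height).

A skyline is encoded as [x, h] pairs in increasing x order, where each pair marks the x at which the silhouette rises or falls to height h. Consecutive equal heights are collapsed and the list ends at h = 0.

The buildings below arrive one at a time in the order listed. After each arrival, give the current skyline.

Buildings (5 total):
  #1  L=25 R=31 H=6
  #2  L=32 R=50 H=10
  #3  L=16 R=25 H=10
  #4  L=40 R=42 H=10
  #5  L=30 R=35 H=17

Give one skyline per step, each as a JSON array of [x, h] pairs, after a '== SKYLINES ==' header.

== SKYLINES ==
[[25,6],[31,0]]
[[25,6],[31,0],[32,10],[50,0]]
[[16,10],[25,6],[31,0],[32,10],[50,0]]
[[16,10],[25,6],[31,0],[32,10],[50,0]]
[[16,10],[25,6],[30,17],[35,10],[50,0]]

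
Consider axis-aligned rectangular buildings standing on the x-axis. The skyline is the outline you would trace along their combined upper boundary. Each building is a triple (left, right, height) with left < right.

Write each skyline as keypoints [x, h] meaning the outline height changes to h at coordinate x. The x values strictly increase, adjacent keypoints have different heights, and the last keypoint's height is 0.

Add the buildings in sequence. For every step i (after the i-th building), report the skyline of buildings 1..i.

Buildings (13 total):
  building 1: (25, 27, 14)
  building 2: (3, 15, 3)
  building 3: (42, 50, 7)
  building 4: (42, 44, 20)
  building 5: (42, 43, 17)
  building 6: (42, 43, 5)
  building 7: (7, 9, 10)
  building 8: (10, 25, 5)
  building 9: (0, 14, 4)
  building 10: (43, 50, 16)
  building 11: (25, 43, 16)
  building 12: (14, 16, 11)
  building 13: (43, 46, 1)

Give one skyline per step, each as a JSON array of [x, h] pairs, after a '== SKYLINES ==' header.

== SKYLINES ==
[[25,14],[27,0]]
[[3,3],[15,0],[25,14],[27,0]]
[[3,3],[15,0],[25,14],[27,0],[42,7],[50,0]]
[[3,3],[15,0],[25,14],[27,0],[42,20],[44,7],[50,0]]
[[3,3],[15,0],[25,14],[27,0],[42,20],[44,7],[50,0]]
[[3,3],[15,0],[25,14],[27,0],[42,20],[44,7],[50,0]]
[[3,3],[7,10],[9,3],[15,0],[25,14],[27,0],[42,20],[44,7],[50,0]]
[[3,3],[7,10],[9,3],[10,5],[25,14],[27,0],[42,20],[44,7],[50,0]]
[[0,4],[7,10],[9,4],[10,5],[25,14],[27,0],[42,20],[44,7],[50,0]]
[[0,4],[7,10],[9,4],[10,5],[25,14],[27,0],[42,20],[44,16],[50,0]]
[[0,4],[7,10],[9,4],[10,5],[25,16],[42,20],[44,16],[50,0]]
[[0,4],[7,10],[9,4],[10,5],[14,11],[16,5],[25,16],[42,20],[44,16],[50,0]]
[[0,4],[7,10],[9,4],[10,5],[14,11],[16,5],[25,16],[42,20],[44,16],[50,0]]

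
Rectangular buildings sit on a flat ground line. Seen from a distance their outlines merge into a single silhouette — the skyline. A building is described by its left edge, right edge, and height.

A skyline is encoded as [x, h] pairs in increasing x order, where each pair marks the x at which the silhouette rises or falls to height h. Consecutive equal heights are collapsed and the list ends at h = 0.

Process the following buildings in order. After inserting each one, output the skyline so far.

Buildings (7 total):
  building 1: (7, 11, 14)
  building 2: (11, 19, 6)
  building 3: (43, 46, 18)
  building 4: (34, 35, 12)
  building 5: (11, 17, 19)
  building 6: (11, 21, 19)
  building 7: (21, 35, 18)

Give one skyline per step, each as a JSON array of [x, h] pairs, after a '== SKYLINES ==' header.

== SKYLINES ==
[[7,14],[11,0]]
[[7,14],[11,6],[19,0]]
[[7,14],[11,6],[19,0],[43,18],[46,0]]
[[7,14],[11,6],[19,0],[34,12],[35,0],[43,18],[46,0]]
[[7,14],[11,19],[17,6],[19,0],[34,12],[35,0],[43,18],[46,0]]
[[7,14],[11,19],[21,0],[34,12],[35,0],[43,18],[46,0]]
[[7,14],[11,19],[21,18],[35,0],[43,18],[46,0]]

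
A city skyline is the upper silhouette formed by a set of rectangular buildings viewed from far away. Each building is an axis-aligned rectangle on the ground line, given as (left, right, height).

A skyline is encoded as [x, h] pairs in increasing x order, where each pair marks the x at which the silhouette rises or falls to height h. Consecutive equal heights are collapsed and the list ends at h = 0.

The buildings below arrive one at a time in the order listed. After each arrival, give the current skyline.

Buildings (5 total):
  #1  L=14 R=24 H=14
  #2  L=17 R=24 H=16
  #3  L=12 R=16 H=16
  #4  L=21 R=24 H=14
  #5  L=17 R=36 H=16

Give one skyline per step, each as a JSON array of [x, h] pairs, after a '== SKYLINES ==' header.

== SKYLINES ==
[[14,14],[24,0]]
[[14,14],[17,16],[24,0]]
[[12,16],[16,14],[17,16],[24,0]]
[[12,16],[16,14],[17,16],[24,0]]
[[12,16],[16,14],[17,16],[36,0]]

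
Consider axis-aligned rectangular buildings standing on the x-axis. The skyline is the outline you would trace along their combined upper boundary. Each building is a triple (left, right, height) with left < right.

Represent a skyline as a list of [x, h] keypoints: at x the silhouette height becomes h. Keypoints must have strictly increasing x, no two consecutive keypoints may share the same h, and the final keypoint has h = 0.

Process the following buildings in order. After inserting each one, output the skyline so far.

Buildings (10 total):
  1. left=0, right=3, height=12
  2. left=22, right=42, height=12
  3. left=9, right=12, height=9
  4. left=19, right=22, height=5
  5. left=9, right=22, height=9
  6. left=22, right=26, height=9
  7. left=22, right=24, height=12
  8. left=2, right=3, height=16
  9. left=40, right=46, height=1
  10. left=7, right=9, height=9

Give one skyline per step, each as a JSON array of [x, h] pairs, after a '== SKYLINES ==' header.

== SKYLINES ==
[[0,12],[3,0]]
[[0,12],[3,0],[22,12],[42,0]]
[[0,12],[3,0],[9,9],[12,0],[22,12],[42,0]]
[[0,12],[3,0],[9,9],[12,0],[19,5],[22,12],[42,0]]
[[0,12],[3,0],[9,9],[22,12],[42,0]]
[[0,12],[3,0],[9,9],[22,12],[42,0]]
[[0,12],[3,0],[9,9],[22,12],[42,0]]
[[0,12],[2,16],[3,0],[9,9],[22,12],[42,0]]
[[0,12],[2,16],[3,0],[9,9],[22,12],[42,1],[46,0]]
[[0,12],[2,16],[3,0],[7,9],[22,12],[42,1],[46,0]]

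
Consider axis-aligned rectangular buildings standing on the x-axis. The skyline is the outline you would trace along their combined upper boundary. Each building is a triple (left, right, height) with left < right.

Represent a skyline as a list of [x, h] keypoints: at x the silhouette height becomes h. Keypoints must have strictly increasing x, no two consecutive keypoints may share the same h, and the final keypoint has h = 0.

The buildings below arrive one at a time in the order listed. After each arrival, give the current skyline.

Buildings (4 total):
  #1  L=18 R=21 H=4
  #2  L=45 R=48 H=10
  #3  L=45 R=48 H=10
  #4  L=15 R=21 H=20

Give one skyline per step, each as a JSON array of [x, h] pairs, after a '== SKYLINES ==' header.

== SKYLINES ==
[[18,4],[21,0]]
[[18,4],[21,0],[45,10],[48,0]]
[[18,4],[21,0],[45,10],[48,0]]
[[15,20],[21,0],[45,10],[48,0]]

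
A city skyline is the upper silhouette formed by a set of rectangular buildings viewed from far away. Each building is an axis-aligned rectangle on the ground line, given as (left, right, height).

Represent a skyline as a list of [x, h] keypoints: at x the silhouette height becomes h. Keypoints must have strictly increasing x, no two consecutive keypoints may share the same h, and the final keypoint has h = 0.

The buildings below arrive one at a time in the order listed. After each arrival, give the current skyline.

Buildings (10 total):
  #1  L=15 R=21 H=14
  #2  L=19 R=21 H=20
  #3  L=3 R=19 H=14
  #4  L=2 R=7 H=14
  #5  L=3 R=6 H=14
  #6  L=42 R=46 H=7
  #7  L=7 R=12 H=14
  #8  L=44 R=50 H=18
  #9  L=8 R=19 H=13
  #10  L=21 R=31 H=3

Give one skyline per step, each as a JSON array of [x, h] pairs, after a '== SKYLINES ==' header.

== SKYLINES ==
[[15,14],[21,0]]
[[15,14],[19,20],[21,0]]
[[3,14],[19,20],[21,0]]
[[2,14],[19,20],[21,0]]
[[2,14],[19,20],[21,0]]
[[2,14],[19,20],[21,0],[42,7],[46,0]]
[[2,14],[19,20],[21,0],[42,7],[46,0]]
[[2,14],[19,20],[21,0],[42,7],[44,18],[50,0]]
[[2,14],[19,20],[21,0],[42,7],[44,18],[50,0]]
[[2,14],[19,20],[21,3],[31,0],[42,7],[44,18],[50,0]]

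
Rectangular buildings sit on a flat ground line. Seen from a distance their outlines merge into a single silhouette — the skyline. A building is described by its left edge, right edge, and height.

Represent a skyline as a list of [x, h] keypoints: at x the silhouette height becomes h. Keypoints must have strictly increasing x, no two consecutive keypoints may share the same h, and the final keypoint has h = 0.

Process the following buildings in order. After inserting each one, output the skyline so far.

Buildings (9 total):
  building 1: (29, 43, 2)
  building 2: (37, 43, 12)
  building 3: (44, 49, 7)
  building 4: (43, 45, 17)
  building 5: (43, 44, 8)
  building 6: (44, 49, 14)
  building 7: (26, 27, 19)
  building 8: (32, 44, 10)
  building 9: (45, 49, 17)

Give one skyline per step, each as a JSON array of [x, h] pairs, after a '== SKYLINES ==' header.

== SKYLINES ==
[[29,2],[43,0]]
[[29,2],[37,12],[43,0]]
[[29,2],[37,12],[43,0],[44,7],[49,0]]
[[29,2],[37,12],[43,17],[45,7],[49,0]]
[[29,2],[37,12],[43,17],[45,7],[49,0]]
[[29,2],[37,12],[43,17],[45,14],[49,0]]
[[26,19],[27,0],[29,2],[37,12],[43,17],[45,14],[49,0]]
[[26,19],[27,0],[29,2],[32,10],[37,12],[43,17],[45,14],[49,0]]
[[26,19],[27,0],[29,2],[32,10],[37,12],[43,17],[49,0]]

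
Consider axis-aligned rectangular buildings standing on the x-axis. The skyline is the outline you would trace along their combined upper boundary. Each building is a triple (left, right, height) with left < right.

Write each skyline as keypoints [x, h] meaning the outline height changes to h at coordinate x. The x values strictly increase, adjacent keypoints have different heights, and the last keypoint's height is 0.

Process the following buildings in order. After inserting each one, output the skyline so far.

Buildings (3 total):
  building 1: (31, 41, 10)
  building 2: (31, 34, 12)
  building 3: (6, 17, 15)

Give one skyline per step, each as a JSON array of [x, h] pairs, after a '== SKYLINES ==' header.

== SKYLINES ==
[[31,10],[41,0]]
[[31,12],[34,10],[41,0]]
[[6,15],[17,0],[31,12],[34,10],[41,0]]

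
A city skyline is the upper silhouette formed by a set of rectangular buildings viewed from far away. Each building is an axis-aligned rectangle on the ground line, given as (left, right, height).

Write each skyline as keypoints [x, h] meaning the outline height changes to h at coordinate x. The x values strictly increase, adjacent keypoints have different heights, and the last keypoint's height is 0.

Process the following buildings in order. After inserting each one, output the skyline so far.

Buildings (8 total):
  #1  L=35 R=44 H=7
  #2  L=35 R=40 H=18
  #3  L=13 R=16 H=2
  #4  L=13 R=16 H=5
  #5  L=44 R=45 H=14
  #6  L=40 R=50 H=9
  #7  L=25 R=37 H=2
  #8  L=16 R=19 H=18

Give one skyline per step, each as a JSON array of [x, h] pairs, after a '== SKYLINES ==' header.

== SKYLINES ==
[[35,7],[44,0]]
[[35,18],[40,7],[44,0]]
[[13,2],[16,0],[35,18],[40,7],[44,0]]
[[13,5],[16,0],[35,18],[40,7],[44,0]]
[[13,5],[16,0],[35,18],[40,7],[44,14],[45,0]]
[[13,5],[16,0],[35,18],[40,9],[44,14],[45,9],[50,0]]
[[13,5],[16,0],[25,2],[35,18],[40,9],[44,14],[45,9],[50,0]]
[[13,5],[16,18],[19,0],[25,2],[35,18],[40,9],[44,14],[45,9],[50,0]]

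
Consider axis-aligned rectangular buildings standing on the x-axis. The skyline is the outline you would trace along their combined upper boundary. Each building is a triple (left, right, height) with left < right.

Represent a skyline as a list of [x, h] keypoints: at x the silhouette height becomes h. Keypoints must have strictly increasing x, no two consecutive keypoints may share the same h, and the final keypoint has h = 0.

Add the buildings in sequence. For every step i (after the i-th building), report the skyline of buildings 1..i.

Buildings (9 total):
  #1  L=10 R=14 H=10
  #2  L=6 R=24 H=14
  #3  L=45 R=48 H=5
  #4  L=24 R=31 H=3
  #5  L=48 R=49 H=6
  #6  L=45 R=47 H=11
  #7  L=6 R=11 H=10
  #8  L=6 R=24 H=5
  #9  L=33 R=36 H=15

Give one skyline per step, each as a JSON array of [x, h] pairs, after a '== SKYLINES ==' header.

== SKYLINES ==
[[10,10],[14,0]]
[[6,14],[24,0]]
[[6,14],[24,0],[45,5],[48,0]]
[[6,14],[24,3],[31,0],[45,5],[48,0]]
[[6,14],[24,3],[31,0],[45,5],[48,6],[49,0]]
[[6,14],[24,3],[31,0],[45,11],[47,5],[48,6],[49,0]]
[[6,14],[24,3],[31,0],[45,11],[47,5],[48,6],[49,0]]
[[6,14],[24,3],[31,0],[45,11],[47,5],[48,6],[49,0]]
[[6,14],[24,3],[31,0],[33,15],[36,0],[45,11],[47,5],[48,6],[49,0]]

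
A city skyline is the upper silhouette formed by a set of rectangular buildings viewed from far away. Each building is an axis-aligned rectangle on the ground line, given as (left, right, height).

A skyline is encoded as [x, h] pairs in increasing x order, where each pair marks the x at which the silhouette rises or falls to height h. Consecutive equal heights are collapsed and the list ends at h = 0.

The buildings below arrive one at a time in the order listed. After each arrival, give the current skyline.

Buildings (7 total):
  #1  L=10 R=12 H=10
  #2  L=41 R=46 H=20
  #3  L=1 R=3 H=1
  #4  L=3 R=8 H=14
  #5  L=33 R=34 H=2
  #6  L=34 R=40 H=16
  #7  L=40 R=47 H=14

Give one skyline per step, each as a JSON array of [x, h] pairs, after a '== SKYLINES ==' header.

== SKYLINES ==
[[10,10],[12,0]]
[[10,10],[12,0],[41,20],[46,0]]
[[1,1],[3,0],[10,10],[12,0],[41,20],[46,0]]
[[1,1],[3,14],[8,0],[10,10],[12,0],[41,20],[46,0]]
[[1,1],[3,14],[8,0],[10,10],[12,0],[33,2],[34,0],[41,20],[46,0]]
[[1,1],[3,14],[8,0],[10,10],[12,0],[33,2],[34,16],[40,0],[41,20],[46,0]]
[[1,1],[3,14],[8,0],[10,10],[12,0],[33,2],[34,16],[40,14],[41,20],[46,14],[47,0]]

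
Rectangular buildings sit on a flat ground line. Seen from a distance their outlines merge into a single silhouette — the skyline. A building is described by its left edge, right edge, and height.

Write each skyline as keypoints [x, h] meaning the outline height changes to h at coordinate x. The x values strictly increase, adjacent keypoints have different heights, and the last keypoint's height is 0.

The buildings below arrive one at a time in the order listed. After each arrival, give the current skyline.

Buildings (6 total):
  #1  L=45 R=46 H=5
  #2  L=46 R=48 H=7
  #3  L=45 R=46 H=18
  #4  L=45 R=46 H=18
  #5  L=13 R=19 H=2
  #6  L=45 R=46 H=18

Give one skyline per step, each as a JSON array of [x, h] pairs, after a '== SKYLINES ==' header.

== SKYLINES ==
[[45,5],[46,0]]
[[45,5],[46,7],[48,0]]
[[45,18],[46,7],[48,0]]
[[45,18],[46,7],[48,0]]
[[13,2],[19,0],[45,18],[46,7],[48,0]]
[[13,2],[19,0],[45,18],[46,7],[48,0]]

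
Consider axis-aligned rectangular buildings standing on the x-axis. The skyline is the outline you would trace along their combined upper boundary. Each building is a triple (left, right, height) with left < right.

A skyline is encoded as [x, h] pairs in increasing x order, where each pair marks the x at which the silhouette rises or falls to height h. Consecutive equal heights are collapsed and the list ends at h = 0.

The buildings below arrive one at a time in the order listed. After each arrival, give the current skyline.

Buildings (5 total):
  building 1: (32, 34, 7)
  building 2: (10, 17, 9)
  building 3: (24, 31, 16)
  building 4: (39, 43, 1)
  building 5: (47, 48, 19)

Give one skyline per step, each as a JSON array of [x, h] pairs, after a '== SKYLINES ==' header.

== SKYLINES ==
[[32,7],[34,0]]
[[10,9],[17,0],[32,7],[34,0]]
[[10,9],[17,0],[24,16],[31,0],[32,7],[34,0]]
[[10,9],[17,0],[24,16],[31,0],[32,7],[34,0],[39,1],[43,0]]
[[10,9],[17,0],[24,16],[31,0],[32,7],[34,0],[39,1],[43,0],[47,19],[48,0]]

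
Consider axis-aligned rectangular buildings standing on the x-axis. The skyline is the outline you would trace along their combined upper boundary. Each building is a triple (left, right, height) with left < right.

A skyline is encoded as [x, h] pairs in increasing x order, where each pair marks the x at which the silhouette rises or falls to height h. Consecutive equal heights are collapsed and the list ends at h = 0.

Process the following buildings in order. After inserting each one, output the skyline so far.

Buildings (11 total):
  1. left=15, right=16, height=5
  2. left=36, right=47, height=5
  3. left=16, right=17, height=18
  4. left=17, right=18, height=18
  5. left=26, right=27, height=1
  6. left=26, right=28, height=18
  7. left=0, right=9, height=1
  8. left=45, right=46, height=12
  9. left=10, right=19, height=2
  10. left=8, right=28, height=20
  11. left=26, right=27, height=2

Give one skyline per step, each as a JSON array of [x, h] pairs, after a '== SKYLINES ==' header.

== SKYLINES ==
[[15,5],[16,0]]
[[15,5],[16,0],[36,5],[47,0]]
[[15,5],[16,18],[17,0],[36,5],[47,0]]
[[15,5],[16,18],[18,0],[36,5],[47,0]]
[[15,5],[16,18],[18,0],[26,1],[27,0],[36,5],[47,0]]
[[15,5],[16,18],[18,0],[26,18],[28,0],[36,5],[47,0]]
[[0,1],[9,0],[15,5],[16,18],[18,0],[26,18],[28,0],[36,5],[47,0]]
[[0,1],[9,0],[15,5],[16,18],[18,0],[26,18],[28,0],[36,5],[45,12],[46,5],[47,0]]
[[0,1],[9,0],[10,2],[15,5],[16,18],[18,2],[19,0],[26,18],[28,0],[36,5],[45,12],[46,5],[47,0]]
[[0,1],[8,20],[28,0],[36,5],[45,12],[46,5],[47,0]]
[[0,1],[8,20],[28,0],[36,5],[45,12],[46,5],[47,0]]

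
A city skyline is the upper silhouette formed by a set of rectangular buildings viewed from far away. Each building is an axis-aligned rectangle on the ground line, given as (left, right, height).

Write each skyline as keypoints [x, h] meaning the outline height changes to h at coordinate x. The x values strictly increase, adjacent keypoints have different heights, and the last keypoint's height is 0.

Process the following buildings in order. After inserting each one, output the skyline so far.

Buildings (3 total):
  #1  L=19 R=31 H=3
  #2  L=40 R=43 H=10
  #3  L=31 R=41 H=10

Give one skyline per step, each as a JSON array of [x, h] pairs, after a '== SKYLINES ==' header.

== SKYLINES ==
[[19,3],[31,0]]
[[19,3],[31,0],[40,10],[43,0]]
[[19,3],[31,10],[43,0]]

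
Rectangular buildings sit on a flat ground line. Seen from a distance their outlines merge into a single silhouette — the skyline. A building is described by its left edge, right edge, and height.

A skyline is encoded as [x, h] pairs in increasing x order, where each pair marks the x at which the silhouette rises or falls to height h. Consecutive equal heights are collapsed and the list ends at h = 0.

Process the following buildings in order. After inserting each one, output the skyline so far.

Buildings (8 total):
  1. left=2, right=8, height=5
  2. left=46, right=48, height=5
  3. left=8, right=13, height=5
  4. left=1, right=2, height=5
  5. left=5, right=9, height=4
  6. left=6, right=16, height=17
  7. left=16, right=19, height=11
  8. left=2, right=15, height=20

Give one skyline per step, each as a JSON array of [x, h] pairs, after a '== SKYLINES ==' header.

== SKYLINES ==
[[2,5],[8,0]]
[[2,5],[8,0],[46,5],[48,0]]
[[2,5],[13,0],[46,5],[48,0]]
[[1,5],[13,0],[46,5],[48,0]]
[[1,5],[13,0],[46,5],[48,0]]
[[1,5],[6,17],[16,0],[46,5],[48,0]]
[[1,5],[6,17],[16,11],[19,0],[46,5],[48,0]]
[[1,5],[2,20],[15,17],[16,11],[19,0],[46,5],[48,0]]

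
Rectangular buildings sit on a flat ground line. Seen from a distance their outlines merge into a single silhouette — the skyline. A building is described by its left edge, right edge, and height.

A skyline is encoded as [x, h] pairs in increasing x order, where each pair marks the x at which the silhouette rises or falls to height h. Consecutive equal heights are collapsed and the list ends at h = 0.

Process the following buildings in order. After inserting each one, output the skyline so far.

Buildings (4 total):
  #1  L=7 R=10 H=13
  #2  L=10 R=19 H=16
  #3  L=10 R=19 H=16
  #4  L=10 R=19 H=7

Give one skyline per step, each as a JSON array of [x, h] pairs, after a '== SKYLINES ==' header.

== SKYLINES ==
[[7,13],[10,0]]
[[7,13],[10,16],[19,0]]
[[7,13],[10,16],[19,0]]
[[7,13],[10,16],[19,0]]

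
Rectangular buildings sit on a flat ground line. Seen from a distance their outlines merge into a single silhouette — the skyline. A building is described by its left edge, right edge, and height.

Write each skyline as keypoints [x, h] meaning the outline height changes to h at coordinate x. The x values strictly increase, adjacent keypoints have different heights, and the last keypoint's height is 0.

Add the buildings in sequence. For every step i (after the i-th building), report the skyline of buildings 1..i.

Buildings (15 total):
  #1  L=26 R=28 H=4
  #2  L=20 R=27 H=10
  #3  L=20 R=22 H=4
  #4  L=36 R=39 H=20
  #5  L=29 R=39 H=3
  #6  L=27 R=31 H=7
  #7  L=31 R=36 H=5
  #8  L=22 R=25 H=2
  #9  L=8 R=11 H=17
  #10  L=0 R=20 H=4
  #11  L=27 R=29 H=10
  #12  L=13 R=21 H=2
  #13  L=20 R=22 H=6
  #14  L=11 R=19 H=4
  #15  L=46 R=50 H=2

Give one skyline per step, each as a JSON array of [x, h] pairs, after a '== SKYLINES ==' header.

== SKYLINES ==
[[26,4],[28,0]]
[[20,10],[27,4],[28,0]]
[[20,10],[27,4],[28,0]]
[[20,10],[27,4],[28,0],[36,20],[39,0]]
[[20,10],[27,4],[28,0],[29,3],[36,20],[39,0]]
[[20,10],[27,7],[31,3],[36,20],[39,0]]
[[20,10],[27,7],[31,5],[36,20],[39,0]]
[[20,10],[27,7],[31,5],[36,20],[39,0]]
[[8,17],[11,0],[20,10],[27,7],[31,5],[36,20],[39,0]]
[[0,4],[8,17],[11,4],[20,10],[27,7],[31,5],[36,20],[39,0]]
[[0,4],[8,17],[11,4],[20,10],[29,7],[31,5],[36,20],[39,0]]
[[0,4],[8,17],[11,4],[20,10],[29,7],[31,5],[36,20],[39,0]]
[[0,4],[8,17],[11,4],[20,10],[29,7],[31,5],[36,20],[39,0]]
[[0,4],[8,17],[11,4],[20,10],[29,7],[31,5],[36,20],[39,0]]
[[0,4],[8,17],[11,4],[20,10],[29,7],[31,5],[36,20],[39,0],[46,2],[50,0]]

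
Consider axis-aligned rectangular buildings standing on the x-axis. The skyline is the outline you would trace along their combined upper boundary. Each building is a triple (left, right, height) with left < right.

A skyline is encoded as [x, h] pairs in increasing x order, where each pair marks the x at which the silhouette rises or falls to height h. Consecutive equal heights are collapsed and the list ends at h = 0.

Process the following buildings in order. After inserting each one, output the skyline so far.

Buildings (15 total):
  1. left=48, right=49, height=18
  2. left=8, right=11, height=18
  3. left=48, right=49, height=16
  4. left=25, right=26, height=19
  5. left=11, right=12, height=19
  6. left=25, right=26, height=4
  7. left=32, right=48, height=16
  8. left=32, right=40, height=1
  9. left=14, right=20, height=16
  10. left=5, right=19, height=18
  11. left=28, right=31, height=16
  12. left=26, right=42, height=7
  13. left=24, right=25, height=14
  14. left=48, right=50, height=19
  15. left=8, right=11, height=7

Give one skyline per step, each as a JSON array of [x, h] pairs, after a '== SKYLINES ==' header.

== SKYLINES ==
[[48,18],[49,0]]
[[8,18],[11,0],[48,18],[49,0]]
[[8,18],[11,0],[48,18],[49,0]]
[[8,18],[11,0],[25,19],[26,0],[48,18],[49,0]]
[[8,18],[11,19],[12,0],[25,19],[26,0],[48,18],[49,0]]
[[8,18],[11,19],[12,0],[25,19],[26,0],[48,18],[49,0]]
[[8,18],[11,19],[12,0],[25,19],[26,0],[32,16],[48,18],[49,0]]
[[8,18],[11,19],[12,0],[25,19],[26,0],[32,16],[48,18],[49,0]]
[[8,18],[11,19],[12,0],[14,16],[20,0],[25,19],[26,0],[32,16],[48,18],[49,0]]
[[5,18],[11,19],[12,18],[19,16],[20,0],[25,19],[26,0],[32,16],[48,18],[49,0]]
[[5,18],[11,19],[12,18],[19,16],[20,0],[25,19],[26,0],[28,16],[31,0],[32,16],[48,18],[49,0]]
[[5,18],[11,19],[12,18],[19,16],[20,0],[25,19],[26,7],[28,16],[31,7],[32,16],[48,18],[49,0]]
[[5,18],[11,19],[12,18],[19,16],[20,0],[24,14],[25,19],[26,7],[28,16],[31,7],[32,16],[48,18],[49,0]]
[[5,18],[11,19],[12,18],[19,16],[20,0],[24,14],[25,19],[26,7],[28,16],[31,7],[32,16],[48,19],[50,0]]
[[5,18],[11,19],[12,18],[19,16],[20,0],[24,14],[25,19],[26,7],[28,16],[31,7],[32,16],[48,19],[50,0]]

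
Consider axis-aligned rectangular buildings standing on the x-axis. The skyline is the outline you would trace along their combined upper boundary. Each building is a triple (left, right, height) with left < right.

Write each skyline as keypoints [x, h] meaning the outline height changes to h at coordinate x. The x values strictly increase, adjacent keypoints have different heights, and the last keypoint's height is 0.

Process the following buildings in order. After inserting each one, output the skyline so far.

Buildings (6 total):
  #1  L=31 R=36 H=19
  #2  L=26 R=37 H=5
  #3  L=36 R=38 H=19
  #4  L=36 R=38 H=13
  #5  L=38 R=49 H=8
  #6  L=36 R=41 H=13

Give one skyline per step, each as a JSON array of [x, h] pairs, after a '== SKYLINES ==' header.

== SKYLINES ==
[[31,19],[36,0]]
[[26,5],[31,19],[36,5],[37,0]]
[[26,5],[31,19],[38,0]]
[[26,5],[31,19],[38,0]]
[[26,5],[31,19],[38,8],[49,0]]
[[26,5],[31,19],[38,13],[41,8],[49,0]]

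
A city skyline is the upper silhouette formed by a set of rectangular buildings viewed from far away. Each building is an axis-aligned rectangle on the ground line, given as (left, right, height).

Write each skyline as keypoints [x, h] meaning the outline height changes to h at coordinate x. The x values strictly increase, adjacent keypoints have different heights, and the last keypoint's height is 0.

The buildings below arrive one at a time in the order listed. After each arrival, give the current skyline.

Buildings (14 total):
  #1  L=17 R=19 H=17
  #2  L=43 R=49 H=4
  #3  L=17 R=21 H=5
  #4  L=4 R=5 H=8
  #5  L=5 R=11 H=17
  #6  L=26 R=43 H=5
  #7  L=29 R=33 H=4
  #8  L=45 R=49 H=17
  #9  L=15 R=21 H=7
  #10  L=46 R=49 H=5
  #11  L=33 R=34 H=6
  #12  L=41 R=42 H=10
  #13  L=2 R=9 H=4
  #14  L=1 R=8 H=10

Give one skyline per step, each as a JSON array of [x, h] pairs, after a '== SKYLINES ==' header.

== SKYLINES ==
[[17,17],[19,0]]
[[17,17],[19,0],[43,4],[49,0]]
[[17,17],[19,5],[21,0],[43,4],[49,0]]
[[4,8],[5,0],[17,17],[19,5],[21,0],[43,4],[49,0]]
[[4,8],[5,17],[11,0],[17,17],[19,5],[21,0],[43,4],[49,0]]
[[4,8],[5,17],[11,0],[17,17],[19,5],[21,0],[26,5],[43,4],[49,0]]
[[4,8],[5,17],[11,0],[17,17],[19,5],[21,0],[26,5],[43,4],[49,0]]
[[4,8],[5,17],[11,0],[17,17],[19,5],[21,0],[26,5],[43,4],[45,17],[49,0]]
[[4,8],[5,17],[11,0],[15,7],[17,17],[19,7],[21,0],[26,5],[43,4],[45,17],[49,0]]
[[4,8],[5,17],[11,0],[15,7],[17,17],[19,7],[21,0],[26,5],[43,4],[45,17],[49,0]]
[[4,8],[5,17],[11,0],[15,7],[17,17],[19,7],[21,0],[26,5],[33,6],[34,5],[43,4],[45,17],[49,0]]
[[4,8],[5,17],[11,0],[15,7],[17,17],[19,7],[21,0],[26,5],[33,6],[34,5],[41,10],[42,5],[43,4],[45,17],[49,0]]
[[2,4],[4,8],[5,17],[11,0],[15,7],[17,17],[19,7],[21,0],[26,5],[33,6],[34,5],[41,10],[42,5],[43,4],[45,17],[49,0]]
[[1,10],[5,17],[11,0],[15,7],[17,17],[19,7],[21,0],[26,5],[33,6],[34,5],[41,10],[42,5],[43,4],[45,17],[49,0]]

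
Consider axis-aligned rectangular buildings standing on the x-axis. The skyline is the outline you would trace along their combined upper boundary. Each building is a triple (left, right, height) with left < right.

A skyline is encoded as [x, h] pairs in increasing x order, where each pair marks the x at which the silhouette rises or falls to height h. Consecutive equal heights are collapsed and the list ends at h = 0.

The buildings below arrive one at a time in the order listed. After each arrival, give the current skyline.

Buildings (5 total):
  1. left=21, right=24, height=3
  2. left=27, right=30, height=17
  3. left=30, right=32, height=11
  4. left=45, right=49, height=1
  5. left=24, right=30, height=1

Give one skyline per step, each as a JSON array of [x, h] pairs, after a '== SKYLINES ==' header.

== SKYLINES ==
[[21,3],[24,0]]
[[21,3],[24,0],[27,17],[30,0]]
[[21,3],[24,0],[27,17],[30,11],[32,0]]
[[21,3],[24,0],[27,17],[30,11],[32,0],[45,1],[49,0]]
[[21,3],[24,1],[27,17],[30,11],[32,0],[45,1],[49,0]]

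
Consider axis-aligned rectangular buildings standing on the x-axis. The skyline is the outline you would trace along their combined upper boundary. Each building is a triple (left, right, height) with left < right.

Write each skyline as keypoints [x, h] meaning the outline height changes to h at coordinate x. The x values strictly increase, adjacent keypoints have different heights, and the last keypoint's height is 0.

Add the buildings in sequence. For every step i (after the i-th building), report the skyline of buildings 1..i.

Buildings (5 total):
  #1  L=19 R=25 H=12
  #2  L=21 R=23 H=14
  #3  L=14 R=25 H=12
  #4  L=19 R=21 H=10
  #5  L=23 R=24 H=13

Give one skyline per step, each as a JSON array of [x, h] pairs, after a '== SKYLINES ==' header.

== SKYLINES ==
[[19,12],[25,0]]
[[19,12],[21,14],[23,12],[25,0]]
[[14,12],[21,14],[23,12],[25,0]]
[[14,12],[21,14],[23,12],[25,0]]
[[14,12],[21,14],[23,13],[24,12],[25,0]]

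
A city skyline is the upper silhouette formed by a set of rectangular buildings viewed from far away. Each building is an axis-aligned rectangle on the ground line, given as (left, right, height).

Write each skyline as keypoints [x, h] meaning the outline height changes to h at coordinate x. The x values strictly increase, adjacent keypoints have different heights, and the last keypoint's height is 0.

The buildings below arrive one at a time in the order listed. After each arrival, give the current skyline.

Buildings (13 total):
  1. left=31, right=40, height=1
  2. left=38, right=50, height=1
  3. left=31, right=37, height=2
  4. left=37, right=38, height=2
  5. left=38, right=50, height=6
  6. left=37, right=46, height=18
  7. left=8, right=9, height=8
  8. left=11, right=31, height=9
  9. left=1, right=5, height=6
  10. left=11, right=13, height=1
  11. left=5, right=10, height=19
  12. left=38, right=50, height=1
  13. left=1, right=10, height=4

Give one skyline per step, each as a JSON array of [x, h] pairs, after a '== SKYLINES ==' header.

== SKYLINES ==
[[31,1],[40,0]]
[[31,1],[50,0]]
[[31,2],[37,1],[50,0]]
[[31,2],[38,1],[50,0]]
[[31,2],[38,6],[50,0]]
[[31,2],[37,18],[46,6],[50,0]]
[[8,8],[9,0],[31,2],[37,18],[46,6],[50,0]]
[[8,8],[9,0],[11,9],[31,2],[37,18],[46,6],[50,0]]
[[1,6],[5,0],[8,8],[9,0],[11,9],[31,2],[37,18],[46,6],[50,0]]
[[1,6],[5,0],[8,8],[9,0],[11,9],[31,2],[37,18],[46,6],[50,0]]
[[1,6],[5,19],[10,0],[11,9],[31,2],[37,18],[46,6],[50,0]]
[[1,6],[5,19],[10,0],[11,9],[31,2],[37,18],[46,6],[50,0]]
[[1,6],[5,19],[10,0],[11,9],[31,2],[37,18],[46,6],[50,0]]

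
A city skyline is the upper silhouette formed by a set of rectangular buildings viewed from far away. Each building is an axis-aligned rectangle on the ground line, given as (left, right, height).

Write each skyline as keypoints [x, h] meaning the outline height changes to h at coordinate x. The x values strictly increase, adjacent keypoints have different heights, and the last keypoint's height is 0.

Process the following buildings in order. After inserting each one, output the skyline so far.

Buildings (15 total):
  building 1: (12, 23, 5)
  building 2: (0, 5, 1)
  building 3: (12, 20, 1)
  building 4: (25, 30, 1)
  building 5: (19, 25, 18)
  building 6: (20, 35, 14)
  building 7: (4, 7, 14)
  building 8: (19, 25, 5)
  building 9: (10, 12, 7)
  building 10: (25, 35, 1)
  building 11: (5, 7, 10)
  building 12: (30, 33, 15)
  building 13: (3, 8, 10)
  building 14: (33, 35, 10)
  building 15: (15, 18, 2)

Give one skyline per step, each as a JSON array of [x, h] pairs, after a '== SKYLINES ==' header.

== SKYLINES ==
[[12,5],[23,0]]
[[0,1],[5,0],[12,5],[23,0]]
[[0,1],[5,0],[12,5],[23,0]]
[[0,1],[5,0],[12,5],[23,0],[25,1],[30,0]]
[[0,1],[5,0],[12,5],[19,18],[25,1],[30,0]]
[[0,1],[5,0],[12,5],[19,18],[25,14],[35,0]]
[[0,1],[4,14],[7,0],[12,5],[19,18],[25,14],[35,0]]
[[0,1],[4,14],[7,0],[12,5],[19,18],[25,14],[35,0]]
[[0,1],[4,14],[7,0],[10,7],[12,5],[19,18],[25,14],[35,0]]
[[0,1],[4,14],[7,0],[10,7],[12,5],[19,18],[25,14],[35,0]]
[[0,1],[4,14],[7,0],[10,7],[12,5],[19,18],[25,14],[35,0]]
[[0,1],[4,14],[7,0],[10,7],[12,5],[19,18],[25,14],[30,15],[33,14],[35,0]]
[[0,1],[3,10],[4,14],[7,10],[8,0],[10,7],[12,5],[19,18],[25,14],[30,15],[33,14],[35,0]]
[[0,1],[3,10],[4,14],[7,10],[8,0],[10,7],[12,5],[19,18],[25,14],[30,15],[33,14],[35,0]]
[[0,1],[3,10],[4,14],[7,10],[8,0],[10,7],[12,5],[19,18],[25,14],[30,15],[33,14],[35,0]]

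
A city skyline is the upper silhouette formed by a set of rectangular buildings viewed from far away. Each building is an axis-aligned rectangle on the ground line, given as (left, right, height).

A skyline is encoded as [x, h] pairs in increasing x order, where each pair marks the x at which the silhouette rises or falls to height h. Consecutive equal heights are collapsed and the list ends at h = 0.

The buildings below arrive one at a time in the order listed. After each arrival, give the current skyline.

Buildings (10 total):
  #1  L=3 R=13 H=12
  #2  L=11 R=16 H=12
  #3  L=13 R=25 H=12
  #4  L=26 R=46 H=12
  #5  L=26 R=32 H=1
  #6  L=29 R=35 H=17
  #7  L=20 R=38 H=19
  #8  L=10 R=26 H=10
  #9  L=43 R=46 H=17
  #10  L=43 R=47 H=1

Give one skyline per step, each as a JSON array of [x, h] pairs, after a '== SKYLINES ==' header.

== SKYLINES ==
[[3,12],[13,0]]
[[3,12],[16,0]]
[[3,12],[25,0]]
[[3,12],[25,0],[26,12],[46,0]]
[[3,12],[25,0],[26,12],[46,0]]
[[3,12],[25,0],[26,12],[29,17],[35,12],[46,0]]
[[3,12],[20,19],[38,12],[46,0]]
[[3,12],[20,19],[38,12],[46,0]]
[[3,12],[20,19],[38,12],[43,17],[46,0]]
[[3,12],[20,19],[38,12],[43,17],[46,1],[47,0]]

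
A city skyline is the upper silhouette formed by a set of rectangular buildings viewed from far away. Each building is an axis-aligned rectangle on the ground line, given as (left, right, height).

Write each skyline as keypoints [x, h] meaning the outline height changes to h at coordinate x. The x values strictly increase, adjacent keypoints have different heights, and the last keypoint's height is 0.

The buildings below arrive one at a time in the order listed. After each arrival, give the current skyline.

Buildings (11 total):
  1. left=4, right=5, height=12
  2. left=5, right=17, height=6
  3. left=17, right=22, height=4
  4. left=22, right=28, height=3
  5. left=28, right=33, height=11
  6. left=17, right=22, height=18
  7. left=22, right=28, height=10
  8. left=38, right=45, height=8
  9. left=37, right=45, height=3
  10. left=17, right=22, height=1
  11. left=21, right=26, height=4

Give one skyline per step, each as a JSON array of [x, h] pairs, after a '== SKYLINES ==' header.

== SKYLINES ==
[[4,12],[5,0]]
[[4,12],[5,6],[17,0]]
[[4,12],[5,6],[17,4],[22,0]]
[[4,12],[5,6],[17,4],[22,3],[28,0]]
[[4,12],[5,6],[17,4],[22,3],[28,11],[33,0]]
[[4,12],[5,6],[17,18],[22,3],[28,11],[33,0]]
[[4,12],[5,6],[17,18],[22,10],[28,11],[33,0]]
[[4,12],[5,6],[17,18],[22,10],[28,11],[33,0],[38,8],[45,0]]
[[4,12],[5,6],[17,18],[22,10],[28,11],[33,0],[37,3],[38,8],[45,0]]
[[4,12],[5,6],[17,18],[22,10],[28,11],[33,0],[37,3],[38,8],[45,0]]
[[4,12],[5,6],[17,18],[22,10],[28,11],[33,0],[37,3],[38,8],[45,0]]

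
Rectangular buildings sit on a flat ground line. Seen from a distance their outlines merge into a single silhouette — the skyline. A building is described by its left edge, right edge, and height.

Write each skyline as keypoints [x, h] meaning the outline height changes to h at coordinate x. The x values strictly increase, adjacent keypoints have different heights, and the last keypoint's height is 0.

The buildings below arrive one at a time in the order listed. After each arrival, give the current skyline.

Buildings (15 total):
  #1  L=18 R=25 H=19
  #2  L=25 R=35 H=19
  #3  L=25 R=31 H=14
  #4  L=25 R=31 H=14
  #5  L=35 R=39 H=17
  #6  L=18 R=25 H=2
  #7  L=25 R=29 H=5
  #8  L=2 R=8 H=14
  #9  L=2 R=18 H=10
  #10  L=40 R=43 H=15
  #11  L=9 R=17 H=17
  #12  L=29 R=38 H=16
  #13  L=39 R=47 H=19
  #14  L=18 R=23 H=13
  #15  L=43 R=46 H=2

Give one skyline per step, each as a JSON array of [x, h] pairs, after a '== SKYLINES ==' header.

== SKYLINES ==
[[18,19],[25,0]]
[[18,19],[35,0]]
[[18,19],[35,0]]
[[18,19],[35,0]]
[[18,19],[35,17],[39,0]]
[[18,19],[35,17],[39,0]]
[[18,19],[35,17],[39,0]]
[[2,14],[8,0],[18,19],[35,17],[39,0]]
[[2,14],[8,10],[18,19],[35,17],[39,0]]
[[2,14],[8,10],[18,19],[35,17],[39,0],[40,15],[43,0]]
[[2,14],[8,10],[9,17],[17,10],[18,19],[35,17],[39,0],[40,15],[43,0]]
[[2,14],[8,10],[9,17],[17,10],[18,19],[35,17],[39,0],[40,15],[43,0]]
[[2,14],[8,10],[9,17],[17,10],[18,19],[35,17],[39,19],[47,0]]
[[2,14],[8,10],[9,17],[17,10],[18,19],[35,17],[39,19],[47,0]]
[[2,14],[8,10],[9,17],[17,10],[18,19],[35,17],[39,19],[47,0]]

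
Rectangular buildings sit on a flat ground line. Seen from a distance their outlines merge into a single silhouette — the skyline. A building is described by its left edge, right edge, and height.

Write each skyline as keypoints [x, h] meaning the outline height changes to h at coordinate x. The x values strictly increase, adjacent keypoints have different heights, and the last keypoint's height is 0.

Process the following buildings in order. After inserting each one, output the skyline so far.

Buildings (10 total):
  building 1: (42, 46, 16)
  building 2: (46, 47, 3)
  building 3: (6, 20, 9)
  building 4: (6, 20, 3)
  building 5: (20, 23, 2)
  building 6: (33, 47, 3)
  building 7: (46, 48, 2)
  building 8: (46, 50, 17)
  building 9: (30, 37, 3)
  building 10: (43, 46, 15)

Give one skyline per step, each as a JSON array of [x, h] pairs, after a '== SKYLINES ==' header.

== SKYLINES ==
[[42,16],[46,0]]
[[42,16],[46,3],[47,0]]
[[6,9],[20,0],[42,16],[46,3],[47,0]]
[[6,9],[20,0],[42,16],[46,3],[47,0]]
[[6,9],[20,2],[23,0],[42,16],[46,3],[47,0]]
[[6,9],[20,2],[23,0],[33,3],[42,16],[46,3],[47,0]]
[[6,9],[20,2],[23,0],[33,3],[42,16],[46,3],[47,2],[48,0]]
[[6,9],[20,2],[23,0],[33,3],[42,16],[46,17],[50,0]]
[[6,9],[20,2],[23,0],[30,3],[42,16],[46,17],[50,0]]
[[6,9],[20,2],[23,0],[30,3],[42,16],[46,17],[50,0]]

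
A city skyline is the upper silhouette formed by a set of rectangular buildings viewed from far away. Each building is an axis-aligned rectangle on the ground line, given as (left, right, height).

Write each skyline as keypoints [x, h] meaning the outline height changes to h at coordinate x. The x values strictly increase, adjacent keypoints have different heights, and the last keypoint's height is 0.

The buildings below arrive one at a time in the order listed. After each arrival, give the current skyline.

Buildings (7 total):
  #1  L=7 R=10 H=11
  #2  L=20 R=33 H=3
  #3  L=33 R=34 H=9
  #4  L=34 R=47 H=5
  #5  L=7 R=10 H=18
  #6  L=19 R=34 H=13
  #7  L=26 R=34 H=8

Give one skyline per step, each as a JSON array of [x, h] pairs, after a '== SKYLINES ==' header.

== SKYLINES ==
[[7,11],[10,0]]
[[7,11],[10,0],[20,3],[33,0]]
[[7,11],[10,0],[20,3],[33,9],[34,0]]
[[7,11],[10,0],[20,3],[33,9],[34,5],[47,0]]
[[7,18],[10,0],[20,3],[33,9],[34,5],[47,0]]
[[7,18],[10,0],[19,13],[34,5],[47,0]]
[[7,18],[10,0],[19,13],[34,5],[47,0]]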